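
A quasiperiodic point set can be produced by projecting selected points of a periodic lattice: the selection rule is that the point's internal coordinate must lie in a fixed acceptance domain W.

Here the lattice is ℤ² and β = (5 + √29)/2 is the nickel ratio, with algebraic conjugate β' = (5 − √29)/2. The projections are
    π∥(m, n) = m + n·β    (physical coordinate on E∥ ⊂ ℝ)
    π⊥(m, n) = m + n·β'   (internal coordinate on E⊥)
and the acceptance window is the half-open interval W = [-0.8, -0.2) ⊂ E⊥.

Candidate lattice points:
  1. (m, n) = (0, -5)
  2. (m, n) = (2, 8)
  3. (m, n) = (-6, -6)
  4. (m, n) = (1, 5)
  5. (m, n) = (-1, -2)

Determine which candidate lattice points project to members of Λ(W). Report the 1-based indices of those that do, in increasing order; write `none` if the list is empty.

Numerically β ≈ 5.1926 and β' = −1/β ≈ -0.1926.
#1 (0,-5): internal coord 0 + (-5)·β' = +0.9629; +0.9629 ∉ [-0.8, -0.2) → out
#2 (2,8): internal coord 2 + (8)·β' = +0.4593; +0.4593 ∉ [-0.8, -0.2) → out
#3 (-6,-6): internal coord -6 + (-6)·β' = -4.8445; -4.8445 ∉ [-0.8, -0.2) → out
#4 (1,5): internal coord 1 + (5)·β' = +0.0371; +0.0371 ∉ [-0.8, -0.2) → out
#5 (-1,-2): internal coord -1 + (-2)·β' = -0.6148; -0.6148 ∈ [-0.8, -0.2) → IN Λ

5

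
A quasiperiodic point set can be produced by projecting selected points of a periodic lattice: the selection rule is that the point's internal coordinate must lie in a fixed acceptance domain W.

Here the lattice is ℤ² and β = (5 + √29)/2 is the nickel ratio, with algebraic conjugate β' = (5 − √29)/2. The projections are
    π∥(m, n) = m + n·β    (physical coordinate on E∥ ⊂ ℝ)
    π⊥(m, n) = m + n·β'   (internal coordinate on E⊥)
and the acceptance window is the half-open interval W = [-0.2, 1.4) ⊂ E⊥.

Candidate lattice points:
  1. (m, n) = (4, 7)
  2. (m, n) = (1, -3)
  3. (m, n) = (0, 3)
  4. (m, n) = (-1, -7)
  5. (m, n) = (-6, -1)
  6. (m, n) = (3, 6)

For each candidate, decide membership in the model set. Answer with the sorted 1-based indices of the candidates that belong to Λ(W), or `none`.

4

Numerically β ≈ 5.192582 and β' = −1/β ≈ -0.192582.
candidate 1: (m,n)=(4,7) → π∥ = 4+7·β ≈ 40.348077, π⊥ = 4+7·β' ≈ 2.651923 ∉ [-0.2, 1.4) ⇒ out
candidate 2: (m,n)=(1,-3) → π∥ = 1-3·β ≈ -14.577747, π⊥ = 1-3·β' ≈ 1.577747 ∉ [-0.2, 1.4) ⇒ out
candidate 3: (m,n)=(0,3) → π∥ = 0+3·β ≈ 15.577747, π⊥ = 0+3·β' ≈ -0.577747 ∉ [-0.2, 1.4) ⇒ out
candidate 4: (m,n)=(-1,-7) → π∥ = -1-7·β ≈ -37.348077, π⊥ = -1-7·β' ≈ 0.348077 ∈ [-0.2, 1.4) ⇒ IN Λ
candidate 5: (m,n)=(-6,-1) → π∥ = -6-1·β ≈ -11.192582, π⊥ = -6-1·β' ≈ -5.807418 ∉ [-0.2, 1.4) ⇒ out
candidate 6: (m,n)=(3,6) → π∥ = 3+6·β ≈ 34.155494, π⊥ = 3+6·β' ≈ 1.844506 ∉ [-0.2, 1.4) ⇒ out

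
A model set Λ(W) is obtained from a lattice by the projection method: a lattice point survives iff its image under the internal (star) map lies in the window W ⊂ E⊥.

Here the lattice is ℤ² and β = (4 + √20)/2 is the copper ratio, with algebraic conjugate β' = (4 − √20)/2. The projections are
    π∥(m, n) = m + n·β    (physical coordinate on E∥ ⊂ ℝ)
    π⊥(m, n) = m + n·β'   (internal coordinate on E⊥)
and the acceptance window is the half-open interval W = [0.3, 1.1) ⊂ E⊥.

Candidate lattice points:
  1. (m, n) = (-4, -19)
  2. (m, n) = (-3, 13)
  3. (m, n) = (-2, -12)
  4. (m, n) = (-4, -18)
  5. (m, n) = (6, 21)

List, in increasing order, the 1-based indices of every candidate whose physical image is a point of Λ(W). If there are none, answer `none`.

Compute β' = (4−√20)/2 = -0.236068, so π⊥(m,n) = m -0.236068·n.
[1] lift (-4,-19): star map gives 0.485292; window check 0.3 ≤ 0.485292 < 1.1 is true → IN Λ
[2] lift (-3,13): star map gives -6.068884; window check 0.3 ≤ -6.068884 < 1.1 is false → out
[3] lift (-2,-12): star map gives 0.832816; window check 0.3 ≤ 0.832816 < 1.1 is true → IN Λ
[4] lift (-4,-18): star map gives 0.249224; window check 0.3 ≤ 0.249224 < 1.1 is false → out
[5] lift (6,21): star map gives 1.042572; window check 0.3 ≤ 1.042572 < 1.1 is true → IN Λ

1, 3, 5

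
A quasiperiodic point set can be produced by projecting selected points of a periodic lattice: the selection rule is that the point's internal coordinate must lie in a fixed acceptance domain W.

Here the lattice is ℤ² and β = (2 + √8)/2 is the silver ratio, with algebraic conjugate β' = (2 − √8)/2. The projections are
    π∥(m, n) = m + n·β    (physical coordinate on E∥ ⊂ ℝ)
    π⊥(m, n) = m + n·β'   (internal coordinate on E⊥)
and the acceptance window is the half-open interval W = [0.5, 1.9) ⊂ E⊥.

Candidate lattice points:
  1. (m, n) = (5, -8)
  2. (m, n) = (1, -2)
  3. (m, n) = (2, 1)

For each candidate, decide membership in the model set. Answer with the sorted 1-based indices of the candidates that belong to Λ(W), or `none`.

2, 3

β' = (2−√8)/2 ≈ -0.4142.
candidate 1: (m,n)=(5,-8) → π∥ = 5-8·β ≈ -14.3137, π⊥ = 5-8·β' ≈ 8.3137 ∉ [0.5, 1.9) ⇒ out
candidate 2: (m,n)=(1,-2) → π∥ = 1-2·β ≈ -3.8284, π⊥ = 1-2·β' ≈ 1.8284 ∈ [0.5, 1.9) ⇒ IN Λ
candidate 3: (m,n)=(2,1) → π∥ = 2+1·β ≈ 4.4142, π⊥ = 2+1·β' ≈ 1.5858 ∈ [0.5, 1.9) ⇒ IN Λ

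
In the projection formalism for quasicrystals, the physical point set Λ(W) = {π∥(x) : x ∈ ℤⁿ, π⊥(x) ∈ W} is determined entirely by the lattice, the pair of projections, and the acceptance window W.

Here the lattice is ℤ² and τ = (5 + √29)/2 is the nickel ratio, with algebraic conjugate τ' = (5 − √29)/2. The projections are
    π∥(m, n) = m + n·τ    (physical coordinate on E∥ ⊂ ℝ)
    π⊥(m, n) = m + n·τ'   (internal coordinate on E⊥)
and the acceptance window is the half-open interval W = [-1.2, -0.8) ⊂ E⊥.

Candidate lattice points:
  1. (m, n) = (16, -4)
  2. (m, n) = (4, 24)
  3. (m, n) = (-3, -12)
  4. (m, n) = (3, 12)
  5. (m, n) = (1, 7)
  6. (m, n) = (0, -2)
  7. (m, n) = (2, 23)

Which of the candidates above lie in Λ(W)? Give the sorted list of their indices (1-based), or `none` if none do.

none

Numerically τ ≈ 5.1926 and τ' = −1/τ ≈ -0.1926.
candidate 1: (m,n)=(16,-4) → π∥ = 16-4·τ ≈ -4.7703, π⊥ = 16-4·τ' ≈ 16.7703 ∉ [-1.2, -0.8) ⇒ out
candidate 2: (m,n)=(4,24) → π∥ = 4+24·τ ≈ 128.6220, π⊥ = 4+24·τ' ≈ -0.6220 ∉ [-1.2, -0.8) ⇒ out
candidate 3: (m,n)=(-3,-12) → π∥ = -3-12·τ ≈ -65.3110, π⊥ = -3-12·τ' ≈ -0.6890 ∉ [-1.2, -0.8) ⇒ out
candidate 4: (m,n)=(3,12) → π∥ = 3+12·τ ≈ 65.3110, π⊥ = 3+12·τ' ≈ 0.6890 ∉ [-1.2, -0.8) ⇒ out
candidate 5: (m,n)=(1,7) → π∥ = 1+7·τ ≈ 37.3481, π⊥ = 1+7·τ' ≈ -0.3481 ∉ [-1.2, -0.8) ⇒ out
candidate 6: (m,n)=(0,-2) → π∥ = 0-2·τ ≈ -10.3852, π⊥ = 0-2·τ' ≈ 0.3852 ∉ [-1.2, -0.8) ⇒ out
candidate 7: (m,n)=(2,23) → π∥ = 2+23·τ ≈ 121.4294, π⊥ = 2+23·τ' ≈ -2.4294 ∉ [-1.2, -0.8) ⇒ out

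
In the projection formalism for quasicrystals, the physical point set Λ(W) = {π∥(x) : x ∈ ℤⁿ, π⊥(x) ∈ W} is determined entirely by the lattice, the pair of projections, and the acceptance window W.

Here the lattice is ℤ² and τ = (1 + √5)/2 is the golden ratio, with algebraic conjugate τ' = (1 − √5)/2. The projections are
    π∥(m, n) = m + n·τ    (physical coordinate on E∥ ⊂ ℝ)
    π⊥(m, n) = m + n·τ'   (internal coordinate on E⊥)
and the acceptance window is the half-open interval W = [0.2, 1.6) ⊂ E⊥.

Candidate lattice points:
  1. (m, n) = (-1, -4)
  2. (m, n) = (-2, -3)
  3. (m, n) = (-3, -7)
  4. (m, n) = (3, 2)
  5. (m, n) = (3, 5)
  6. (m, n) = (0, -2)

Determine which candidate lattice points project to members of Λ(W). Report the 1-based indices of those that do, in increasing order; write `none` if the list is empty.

1, 3, 6

Compute τ' = (1−√5)/2 = -0.61803, so π⊥(m,n) = m -0.61803·n.
candidate 1: (m,n)=(-1,-4) → π∥ = -1-4·τ ≈ -7.47214, π⊥ = -1-4·τ' ≈ 1.47214 ∈ [0.2, 1.6) ⇒ IN Λ
candidate 2: (m,n)=(-2,-3) → π∥ = -2-3·τ ≈ -6.85410, π⊥ = -2-3·τ' ≈ -0.14590 ∉ [0.2, 1.6) ⇒ out
candidate 3: (m,n)=(-3,-7) → π∥ = -3-7·τ ≈ -14.32624, π⊥ = -3-7·τ' ≈ 1.32624 ∈ [0.2, 1.6) ⇒ IN Λ
candidate 4: (m,n)=(3,2) → π∥ = 3+2·τ ≈ 6.23607, π⊥ = 3+2·τ' ≈ 1.76393 ∉ [0.2, 1.6) ⇒ out
candidate 5: (m,n)=(3,5) → π∥ = 3+5·τ ≈ 11.09017, π⊥ = 3+5·τ' ≈ -0.09017 ∉ [0.2, 1.6) ⇒ out
candidate 6: (m,n)=(0,-2) → π∥ = 0-2·τ ≈ -3.23607, π⊥ = 0-2·τ' ≈ 1.23607 ∈ [0.2, 1.6) ⇒ IN Λ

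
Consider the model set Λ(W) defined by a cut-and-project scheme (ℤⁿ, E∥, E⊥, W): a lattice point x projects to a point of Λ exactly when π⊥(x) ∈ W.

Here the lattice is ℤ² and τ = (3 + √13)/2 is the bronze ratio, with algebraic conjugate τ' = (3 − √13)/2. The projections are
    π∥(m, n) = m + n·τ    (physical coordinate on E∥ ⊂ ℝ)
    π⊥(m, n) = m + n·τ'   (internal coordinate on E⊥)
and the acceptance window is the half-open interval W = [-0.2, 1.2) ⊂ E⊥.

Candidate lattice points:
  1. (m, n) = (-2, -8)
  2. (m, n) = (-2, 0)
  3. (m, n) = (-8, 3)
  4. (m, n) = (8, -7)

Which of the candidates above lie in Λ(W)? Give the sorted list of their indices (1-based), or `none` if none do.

1

Compute τ' = (3−√13)/2 = -0.30278, so π⊥(m,n) = m -0.30278·n.
candidate 1: (m,n)=(-2,-8) → π∥ = -2-8·τ ≈ -28.42221, π⊥ = -2-8·τ' ≈ 0.42221 ∈ [-0.2, 1.2) ⇒ IN Λ
candidate 2: (m,n)=(-2,0) → π∥ = -2+0·τ ≈ -2.00000, π⊥ = -2+0·τ' ≈ -2.00000 ∉ [-0.2, 1.2) ⇒ out
candidate 3: (m,n)=(-8,3) → π∥ = -8+3·τ ≈ 1.90833, π⊥ = -8+3·τ' ≈ -8.90833 ∉ [-0.2, 1.2) ⇒ out
candidate 4: (m,n)=(8,-7) → π∥ = 8-7·τ ≈ -15.11943, π⊥ = 8-7·τ' ≈ 10.11943 ∉ [-0.2, 1.2) ⇒ out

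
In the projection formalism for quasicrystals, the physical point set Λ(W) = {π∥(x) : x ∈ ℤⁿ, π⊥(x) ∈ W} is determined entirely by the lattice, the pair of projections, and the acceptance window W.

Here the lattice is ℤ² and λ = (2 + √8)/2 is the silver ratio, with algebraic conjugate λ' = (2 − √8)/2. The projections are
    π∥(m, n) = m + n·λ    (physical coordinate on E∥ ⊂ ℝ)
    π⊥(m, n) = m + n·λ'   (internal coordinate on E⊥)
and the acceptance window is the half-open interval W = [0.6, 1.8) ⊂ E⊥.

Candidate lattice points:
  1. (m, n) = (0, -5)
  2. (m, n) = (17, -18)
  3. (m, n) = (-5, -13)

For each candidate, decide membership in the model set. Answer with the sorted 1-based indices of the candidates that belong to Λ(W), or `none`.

Numerically λ ≈ 2.41421 and λ' = −1/λ ≈ -0.41421.
#1 (0,-5): internal coord 0 + (-5)·λ' = +2.07107; +2.07107 ∉ [0.6, 1.8) → out
#2 (17,-18): internal coord 17 + (-18)·λ' = +24.45584; +24.45584 ∉ [0.6, 1.8) → out
#3 (-5,-13): internal coord -5 + (-13)·λ' = +0.38478; +0.38478 ∉ [0.6, 1.8) → out

none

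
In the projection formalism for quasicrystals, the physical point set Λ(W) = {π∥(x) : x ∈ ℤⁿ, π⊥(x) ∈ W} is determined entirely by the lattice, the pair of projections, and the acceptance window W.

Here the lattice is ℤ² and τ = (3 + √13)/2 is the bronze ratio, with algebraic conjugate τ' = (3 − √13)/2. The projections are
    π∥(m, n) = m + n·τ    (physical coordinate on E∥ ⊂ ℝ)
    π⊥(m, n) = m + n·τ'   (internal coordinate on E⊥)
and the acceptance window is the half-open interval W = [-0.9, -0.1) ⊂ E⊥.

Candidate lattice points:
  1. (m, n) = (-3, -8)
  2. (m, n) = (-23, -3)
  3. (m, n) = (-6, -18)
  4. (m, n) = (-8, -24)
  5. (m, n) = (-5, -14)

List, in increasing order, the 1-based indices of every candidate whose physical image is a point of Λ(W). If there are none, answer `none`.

1, 3, 4, 5

τ' = (3−√13)/2 ≈ -0.30278.
#1 (-3,-8): internal coord -3 + (-8)·τ' = -0.57779; -0.57779 ∈ [-0.9, -0.1) → IN Λ
#2 (-23,-3): internal coord -23 + (-3)·τ' = -22.09167; -22.09167 ∉ [-0.9, -0.1) → out
#3 (-6,-18): internal coord -6 + (-18)·τ' = -0.55004; -0.55004 ∈ [-0.9, -0.1) → IN Λ
#4 (-8,-24): internal coord -8 + (-24)·τ' = -0.73338; -0.73338 ∈ [-0.9, -0.1) → IN Λ
#5 (-5,-14): internal coord -5 + (-14)·τ' = -0.76114; -0.76114 ∈ [-0.9, -0.1) → IN Λ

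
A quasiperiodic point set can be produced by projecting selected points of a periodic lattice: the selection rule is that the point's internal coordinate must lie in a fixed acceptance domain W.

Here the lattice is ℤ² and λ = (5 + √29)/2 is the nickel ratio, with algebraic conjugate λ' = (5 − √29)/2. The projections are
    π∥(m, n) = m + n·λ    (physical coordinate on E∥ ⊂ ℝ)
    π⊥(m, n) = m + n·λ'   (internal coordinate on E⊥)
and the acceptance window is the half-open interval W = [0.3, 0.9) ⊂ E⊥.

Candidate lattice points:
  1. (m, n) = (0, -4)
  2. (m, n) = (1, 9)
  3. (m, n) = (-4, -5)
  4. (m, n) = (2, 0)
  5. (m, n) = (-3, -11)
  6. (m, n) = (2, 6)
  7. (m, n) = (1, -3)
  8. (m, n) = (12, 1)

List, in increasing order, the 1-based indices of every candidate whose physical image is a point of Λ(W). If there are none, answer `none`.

λ' = (5−√29)/2 ≈ -0.1926.
[1] lift (0,-4): star map gives 0.7703; window check 0.3 ≤ 0.7703 < 0.9 is true → IN Λ
[2] lift (1,9): star map gives -0.7332; window check 0.3 ≤ -0.7332 < 0.9 is false → out
[3] lift (-4,-5): star map gives -3.0371; window check 0.3 ≤ -3.0371 < 0.9 is false → out
[4] lift (2,0): star map gives 2.0000; window check 0.3 ≤ 2.0000 < 0.9 is false → out
[5] lift (-3,-11): star map gives -0.8816; window check 0.3 ≤ -0.8816 < 0.9 is false → out
[6] lift (2,6): star map gives 0.8445; window check 0.3 ≤ 0.8445 < 0.9 is true → IN Λ
[7] lift (1,-3): star map gives 1.5777; window check 0.3 ≤ 1.5777 < 0.9 is false → out
[8] lift (12,1): star map gives 11.8074; window check 0.3 ≤ 11.8074 < 0.9 is false → out

1, 6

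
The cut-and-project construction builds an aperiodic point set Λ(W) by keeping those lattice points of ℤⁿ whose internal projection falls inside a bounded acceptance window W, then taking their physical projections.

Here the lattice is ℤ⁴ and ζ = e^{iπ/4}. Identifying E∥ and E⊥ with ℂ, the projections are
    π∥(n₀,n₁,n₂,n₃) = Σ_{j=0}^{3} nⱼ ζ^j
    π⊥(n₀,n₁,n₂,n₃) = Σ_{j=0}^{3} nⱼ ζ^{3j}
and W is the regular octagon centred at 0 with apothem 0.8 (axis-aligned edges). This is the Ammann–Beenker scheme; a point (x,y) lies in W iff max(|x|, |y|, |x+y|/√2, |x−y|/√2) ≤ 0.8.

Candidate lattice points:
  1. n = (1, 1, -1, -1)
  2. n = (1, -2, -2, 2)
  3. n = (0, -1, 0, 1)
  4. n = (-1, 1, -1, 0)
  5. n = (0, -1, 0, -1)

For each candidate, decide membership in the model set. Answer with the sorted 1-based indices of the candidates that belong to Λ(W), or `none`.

Internal map: ζ^{3j} for j=0..3 gives (1,0), (−√2/2,√2/2), (0,−1), (√2/2,√2/2).
candidate 1: n = (1, 1, -1, -1) → π⊥ ≈ (-0.4142, +1.0000); max(|x|,|y|,|x±y|/√2) = 1.0000 > 0.8 ⇒ ∉ W
candidate 2: n = (1, -2, -2, 2) → π⊥ ≈ (+3.8284, +2.0000); max(|x|,|y|,|x±y|/√2) = 4.1213 > 0.8 ⇒ ∉ W
candidate 3: n = (0, -1, 0, 1) → π⊥ ≈ (+1.4142, +0.0000); max(|x|,|y|,|x±y|/√2) = 1.4142 > 0.8 ⇒ ∉ W
candidate 4: n = (-1, 1, -1, 0) → π⊥ ≈ (-1.7071, +1.7071); max(|x|,|y|,|x±y|/√2) = 2.4142 > 0.8 ⇒ ∉ W
candidate 5: n = (0, -1, 0, -1) → π⊥ ≈ (+0.0000, -1.4142); max(|x|,|y|,|x±y|/√2) = 1.4142 > 0.8 ⇒ ∉ W

none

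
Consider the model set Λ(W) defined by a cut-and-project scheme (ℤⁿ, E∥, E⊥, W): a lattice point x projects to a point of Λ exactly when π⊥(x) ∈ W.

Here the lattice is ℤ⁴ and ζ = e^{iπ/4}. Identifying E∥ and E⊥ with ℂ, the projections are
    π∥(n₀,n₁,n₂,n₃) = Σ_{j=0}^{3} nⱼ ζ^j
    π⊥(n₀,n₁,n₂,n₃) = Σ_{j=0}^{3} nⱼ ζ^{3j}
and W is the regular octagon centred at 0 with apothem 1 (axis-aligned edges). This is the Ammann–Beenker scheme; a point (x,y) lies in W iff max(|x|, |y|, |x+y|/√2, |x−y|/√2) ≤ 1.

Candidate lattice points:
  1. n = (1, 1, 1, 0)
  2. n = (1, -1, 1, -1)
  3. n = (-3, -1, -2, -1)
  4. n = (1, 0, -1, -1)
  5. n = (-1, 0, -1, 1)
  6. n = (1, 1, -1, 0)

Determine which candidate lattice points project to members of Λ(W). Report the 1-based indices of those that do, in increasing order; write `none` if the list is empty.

1, 4

Internal map: ζ^{3j} for j=0..3 gives (1,0), (−√2/2,√2/2), (0,−1), (√2/2,√2/2).
#1 (1, 1, 1, 0): internal (0.2929, -0.2929); octagon support 0.4142 vs apothem 1 → ∈ W
#2 (1, -1, 1, -1): internal (1.0000, -2.4142); octagon support 2.4142 vs apothem 1 → ∉ W
#3 (-3, -1, -2, -1): internal (-3.0000, 0.5858); octagon support 3.0000 vs apothem 1 → ∉ W
#4 (1, 0, -1, -1): internal (0.2929, 0.2929); octagon support 0.4142 vs apothem 1 → ∈ W
#5 (-1, 0, -1, 1): internal (-0.2929, 1.7071); octagon support 1.7071 vs apothem 1 → ∉ W
#6 (1, 1, -1, 0): internal (0.2929, 1.7071); octagon support 1.7071 vs apothem 1 → ∉ W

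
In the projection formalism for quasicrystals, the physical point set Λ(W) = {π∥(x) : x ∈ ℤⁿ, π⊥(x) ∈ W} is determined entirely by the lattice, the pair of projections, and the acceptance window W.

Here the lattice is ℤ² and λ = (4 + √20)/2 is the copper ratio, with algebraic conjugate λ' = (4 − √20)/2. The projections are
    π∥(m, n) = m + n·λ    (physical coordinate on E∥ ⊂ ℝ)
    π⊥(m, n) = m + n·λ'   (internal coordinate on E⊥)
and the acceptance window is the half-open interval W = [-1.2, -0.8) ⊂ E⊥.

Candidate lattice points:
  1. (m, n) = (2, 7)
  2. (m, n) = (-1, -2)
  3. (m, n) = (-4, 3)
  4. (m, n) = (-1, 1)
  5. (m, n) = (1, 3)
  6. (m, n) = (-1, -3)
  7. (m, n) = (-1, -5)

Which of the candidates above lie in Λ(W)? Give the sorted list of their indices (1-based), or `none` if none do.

Numerically λ ≈ 4.23607 and λ' = −1/λ ≈ -0.23607.
[1] lift (2,7): star map gives 0.34752; window check -1.2 ≤ 0.34752 < -0.8 is false → out
[2] lift (-1,-2): star map gives -0.52786; window check -1.2 ≤ -0.52786 < -0.8 is false → out
[3] lift (-4,3): star map gives -4.70820; window check -1.2 ≤ -4.70820 < -0.8 is false → out
[4] lift (-1,1): star map gives -1.23607; window check -1.2 ≤ -1.23607 < -0.8 is false → out
[5] lift (1,3): star map gives 0.29180; window check -1.2 ≤ 0.29180 < -0.8 is false → out
[6] lift (-1,-3): star map gives -0.29180; window check -1.2 ≤ -0.29180 < -0.8 is false → out
[7] lift (-1,-5): star map gives 0.18034; window check -1.2 ≤ 0.18034 < -0.8 is false → out

none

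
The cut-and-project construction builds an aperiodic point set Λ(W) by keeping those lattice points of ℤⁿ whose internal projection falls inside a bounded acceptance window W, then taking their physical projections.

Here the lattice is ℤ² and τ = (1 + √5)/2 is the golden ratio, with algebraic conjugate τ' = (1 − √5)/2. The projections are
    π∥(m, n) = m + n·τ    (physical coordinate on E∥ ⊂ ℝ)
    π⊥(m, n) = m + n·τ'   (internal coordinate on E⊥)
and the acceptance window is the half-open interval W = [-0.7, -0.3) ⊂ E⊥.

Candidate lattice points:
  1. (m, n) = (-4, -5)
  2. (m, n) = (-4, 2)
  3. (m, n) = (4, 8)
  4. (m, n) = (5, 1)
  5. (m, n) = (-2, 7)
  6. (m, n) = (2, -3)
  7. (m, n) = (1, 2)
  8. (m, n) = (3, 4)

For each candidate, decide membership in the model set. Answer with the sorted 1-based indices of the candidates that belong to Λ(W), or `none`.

none

Numerically τ ≈ 1.618034 and τ' = −1/τ ≈ -0.618034.
[1] lift (-4,-5): star map gives -0.909830; window check -0.7 ≤ -0.909830 < -0.3 is false → out
[2] lift (-4,2): star map gives -5.236068; window check -0.7 ≤ -5.236068 < -0.3 is false → out
[3] lift (4,8): star map gives -0.944272; window check -0.7 ≤ -0.944272 < -0.3 is false → out
[4] lift (5,1): star map gives 4.381966; window check -0.7 ≤ 4.381966 < -0.3 is false → out
[5] lift (-2,7): star map gives -6.326238; window check -0.7 ≤ -6.326238 < -0.3 is false → out
[6] lift (2,-3): star map gives 3.854102; window check -0.7 ≤ 3.854102 < -0.3 is false → out
[7] lift (1,2): star map gives -0.236068; window check -0.7 ≤ -0.236068 < -0.3 is false → out
[8] lift (3,4): star map gives 0.527864; window check -0.7 ≤ 0.527864 < -0.3 is false → out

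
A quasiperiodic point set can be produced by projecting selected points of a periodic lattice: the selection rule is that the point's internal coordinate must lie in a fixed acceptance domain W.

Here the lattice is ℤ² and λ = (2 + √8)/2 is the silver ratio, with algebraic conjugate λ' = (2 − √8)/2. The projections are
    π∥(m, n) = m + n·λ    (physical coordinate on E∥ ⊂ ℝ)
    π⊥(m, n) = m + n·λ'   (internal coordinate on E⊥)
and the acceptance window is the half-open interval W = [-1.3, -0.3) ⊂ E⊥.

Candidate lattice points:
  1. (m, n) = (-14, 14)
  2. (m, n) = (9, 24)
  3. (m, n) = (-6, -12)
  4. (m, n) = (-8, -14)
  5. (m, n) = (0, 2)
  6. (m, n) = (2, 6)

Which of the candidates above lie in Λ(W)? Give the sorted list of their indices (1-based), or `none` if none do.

λ' = (2−√8)/2 ≈ -0.4142.
[1] lift (-14,14): star map gives -19.7990; window check -1.3 ≤ -19.7990 < -0.3 is false → out
[2] lift (9,24): star map gives -0.9411; window check -1.3 ≤ -0.9411 < -0.3 is true → IN Λ
[3] lift (-6,-12): star map gives -1.0294; window check -1.3 ≤ -1.0294 < -0.3 is true → IN Λ
[4] lift (-8,-14): star map gives -2.2010; window check -1.3 ≤ -2.2010 < -0.3 is false → out
[5] lift (0,2): star map gives -0.8284; window check -1.3 ≤ -0.8284 < -0.3 is true → IN Λ
[6] lift (2,6): star map gives -0.4853; window check -1.3 ≤ -0.4853 < -0.3 is true → IN Λ

2, 3, 5, 6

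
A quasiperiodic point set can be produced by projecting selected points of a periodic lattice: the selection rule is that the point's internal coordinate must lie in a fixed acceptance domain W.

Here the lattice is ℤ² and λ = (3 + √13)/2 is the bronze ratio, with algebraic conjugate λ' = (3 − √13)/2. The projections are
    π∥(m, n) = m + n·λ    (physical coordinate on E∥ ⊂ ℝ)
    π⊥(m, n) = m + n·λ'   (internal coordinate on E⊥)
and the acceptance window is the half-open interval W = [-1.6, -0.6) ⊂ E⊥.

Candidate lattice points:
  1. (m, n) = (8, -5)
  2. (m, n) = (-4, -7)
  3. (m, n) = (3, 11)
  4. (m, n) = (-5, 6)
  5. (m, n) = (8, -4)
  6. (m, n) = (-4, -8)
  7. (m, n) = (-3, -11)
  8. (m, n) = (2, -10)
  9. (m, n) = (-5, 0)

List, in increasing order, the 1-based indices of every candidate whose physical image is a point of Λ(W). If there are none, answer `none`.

6

Compute λ' = (3−√13)/2 = -0.3028, so π⊥(m,n) = m -0.3028·n.
#1 (8,-5): internal coord 8 + (-5)·λ' = +9.5139; +9.5139 ∉ [-1.6, -0.6) → out
#2 (-4,-7): internal coord -4 + (-7)·λ' = -1.8806; -1.8806 ∉ [-1.6, -0.6) → out
#3 (3,11): internal coord 3 + (11)·λ' = -0.3305; -0.3305 ∉ [-1.6, -0.6) → out
#4 (-5,6): internal coord -5 + (6)·λ' = -6.8167; -6.8167 ∉ [-1.6, -0.6) → out
#5 (8,-4): internal coord 8 + (-4)·λ' = +9.2111; +9.2111 ∉ [-1.6, -0.6) → out
#6 (-4,-8): internal coord -4 + (-8)·λ' = -1.5778; -1.5778 ∈ [-1.6, -0.6) → IN Λ
#7 (-3,-11): internal coord -3 + (-11)·λ' = +0.3305; +0.3305 ∉ [-1.6, -0.6) → out
#8 (2,-10): internal coord 2 + (-10)·λ' = +5.0278; +5.0278 ∉ [-1.6, -0.6) → out
#9 (-5,0): internal coord -5 + (0)·λ' = -5.0000; -5.0000 ∉ [-1.6, -0.6) → out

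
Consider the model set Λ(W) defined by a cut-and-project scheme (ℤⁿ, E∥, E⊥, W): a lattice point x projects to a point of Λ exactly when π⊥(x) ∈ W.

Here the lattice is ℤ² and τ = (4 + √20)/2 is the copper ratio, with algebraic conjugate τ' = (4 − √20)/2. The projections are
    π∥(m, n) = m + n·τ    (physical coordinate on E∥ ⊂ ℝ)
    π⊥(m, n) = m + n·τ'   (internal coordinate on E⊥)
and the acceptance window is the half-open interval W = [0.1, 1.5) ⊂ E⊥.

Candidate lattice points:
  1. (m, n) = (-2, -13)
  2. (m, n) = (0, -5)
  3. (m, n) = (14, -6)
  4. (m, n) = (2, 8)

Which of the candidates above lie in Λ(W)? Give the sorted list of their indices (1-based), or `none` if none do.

Numerically τ ≈ 4.236068 and τ' = −1/τ ≈ -0.236068.
#1 (-2,-13): internal coord -2 + (-13)·τ' = +1.068884; +1.068884 ∈ [0.1, 1.5) → IN Λ
#2 (0,-5): internal coord 0 + (-5)·τ' = +1.180340; +1.180340 ∈ [0.1, 1.5) → IN Λ
#3 (14,-6): internal coord 14 + (-6)·τ' = +15.416408; +15.416408 ∉ [0.1, 1.5) → out
#4 (2,8): internal coord 2 + (8)·τ' = +0.111456; +0.111456 ∈ [0.1, 1.5) → IN Λ

1, 2, 4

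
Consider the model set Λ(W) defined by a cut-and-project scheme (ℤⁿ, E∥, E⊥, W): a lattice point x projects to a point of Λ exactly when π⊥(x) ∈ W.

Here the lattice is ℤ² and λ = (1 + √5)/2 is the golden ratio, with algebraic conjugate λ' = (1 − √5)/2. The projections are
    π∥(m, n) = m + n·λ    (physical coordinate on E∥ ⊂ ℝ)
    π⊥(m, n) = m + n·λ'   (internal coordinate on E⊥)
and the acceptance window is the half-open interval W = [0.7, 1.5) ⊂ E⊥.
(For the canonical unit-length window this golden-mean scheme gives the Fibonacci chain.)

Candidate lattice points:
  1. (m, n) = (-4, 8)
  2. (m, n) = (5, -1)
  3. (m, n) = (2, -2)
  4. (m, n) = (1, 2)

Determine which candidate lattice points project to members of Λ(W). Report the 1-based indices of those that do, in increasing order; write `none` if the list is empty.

λ' = (1−√5)/2 ≈ -0.6180.
[1] lift (-4,8): star map gives -8.9443; window check 0.7 ≤ -8.9443 < 1.5 is false → out
[2] lift (5,-1): star map gives 5.6180; window check 0.7 ≤ 5.6180 < 1.5 is false → out
[3] lift (2,-2): star map gives 3.2361; window check 0.7 ≤ 3.2361 < 1.5 is false → out
[4] lift (1,2): star map gives -0.2361; window check 0.7 ≤ -0.2361 < 1.5 is false → out

none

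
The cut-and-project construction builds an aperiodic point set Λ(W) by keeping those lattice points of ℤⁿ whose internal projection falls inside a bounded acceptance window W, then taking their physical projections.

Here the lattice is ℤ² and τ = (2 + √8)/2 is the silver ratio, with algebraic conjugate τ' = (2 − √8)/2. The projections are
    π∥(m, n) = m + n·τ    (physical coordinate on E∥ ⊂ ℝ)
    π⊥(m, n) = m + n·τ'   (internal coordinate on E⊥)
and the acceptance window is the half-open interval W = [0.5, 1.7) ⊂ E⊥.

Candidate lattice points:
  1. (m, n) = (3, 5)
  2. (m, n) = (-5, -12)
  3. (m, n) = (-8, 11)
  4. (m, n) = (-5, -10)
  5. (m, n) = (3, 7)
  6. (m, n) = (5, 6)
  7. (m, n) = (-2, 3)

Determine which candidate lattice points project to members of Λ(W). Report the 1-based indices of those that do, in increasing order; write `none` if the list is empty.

1

τ' = (2−√8)/2 ≈ -0.414214.
candidate 1: (m,n)=(3,5) → π∥ = 3+5·τ ≈ 15.071068, π⊥ = 3+5·τ' ≈ 0.928932 ∈ [0.5, 1.7) ⇒ IN Λ
candidate 2: (m,n)=(-5,-12) → π∥ = -5-12·τ ≈ -33.970563, π⊥ = -5-12·τ' ≈ -0.029437 ∉ [0.5, 1.7) ⇒ out
candidate 3: (m,n)=(-8,11) → π∥ = -8+11·τ ≈ 18.556349, π⊥ = -8+11·τ' ≈ -12.556349 ∉ [0.5, 1.7) ⇒ out
candidate 4: (m,n)=(-5,-10) → π∥ = -5-10·τ ≈ -29.142136, π⊥ = -5-10·τ' ≈ -0.857864 ∉ [0.5, 1.7) ⇒ out
candidate 5: (m,n)=(3,7) → π∥ = 3+7·τ ≈ 19.899495, π⊥ = 3+7·τ' ≈ 0.100505 ∉ [0.5, 1.7) ⇒ out
candidate 6: (m,n)=(5,6) → π∥ = 5+6·τ ≈ 19.485281, π⊥ = 5+6·τ' ≈ 2.514719 ∉ [0.5, 1.7) ⇒ out
candidate 7: (m,n)=(-2,3) → π∥ = -2+3·τ ≈ 5.242641, π⊥ = -2+3·τ' ≈ -3.242641 ∉ [0.5, 1.7) ⇒ out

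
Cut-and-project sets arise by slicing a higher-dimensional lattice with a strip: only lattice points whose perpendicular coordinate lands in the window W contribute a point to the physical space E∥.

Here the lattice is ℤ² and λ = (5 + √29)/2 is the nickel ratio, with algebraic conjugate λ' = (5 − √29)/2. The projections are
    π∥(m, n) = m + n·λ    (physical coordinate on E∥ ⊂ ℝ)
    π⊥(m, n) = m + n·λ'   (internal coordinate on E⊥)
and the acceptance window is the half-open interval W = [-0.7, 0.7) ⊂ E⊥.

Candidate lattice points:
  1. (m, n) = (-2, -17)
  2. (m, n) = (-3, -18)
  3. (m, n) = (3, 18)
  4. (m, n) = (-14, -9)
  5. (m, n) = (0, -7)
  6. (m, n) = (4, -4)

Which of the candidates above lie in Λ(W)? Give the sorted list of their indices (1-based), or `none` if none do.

λ' = (5−√29)/2 ≈ -0.192582.
[1] lift (-2,-17): star map gives 1.273901; window check -0.7 ≤ 1.273901 < 0.7 is false → out
[2] lift (-3,-18): star map gives 0.466483; window check -0.7 ≤ 0.466483 < 0.7 is true → IN Λ
[3] lift (3,18): star map gives -0.466483; window check -0.7 ≤ -0.466483 < 0.7 is true → IN Λ
[4] lift (-14,-9): star map gives -12.266758; window check -0.7 ≤ -12.266758 < 0.7 is false → out
[5] lift (0,-7): star map gives 1.348077; window check -0.7 ≤ 1.348077 < 0.7 is false → out
[6] lift (4,-4): star map gives 4.770330; window check -0.7 ≤ 4.770330 < 0.7 is false → out

2, 3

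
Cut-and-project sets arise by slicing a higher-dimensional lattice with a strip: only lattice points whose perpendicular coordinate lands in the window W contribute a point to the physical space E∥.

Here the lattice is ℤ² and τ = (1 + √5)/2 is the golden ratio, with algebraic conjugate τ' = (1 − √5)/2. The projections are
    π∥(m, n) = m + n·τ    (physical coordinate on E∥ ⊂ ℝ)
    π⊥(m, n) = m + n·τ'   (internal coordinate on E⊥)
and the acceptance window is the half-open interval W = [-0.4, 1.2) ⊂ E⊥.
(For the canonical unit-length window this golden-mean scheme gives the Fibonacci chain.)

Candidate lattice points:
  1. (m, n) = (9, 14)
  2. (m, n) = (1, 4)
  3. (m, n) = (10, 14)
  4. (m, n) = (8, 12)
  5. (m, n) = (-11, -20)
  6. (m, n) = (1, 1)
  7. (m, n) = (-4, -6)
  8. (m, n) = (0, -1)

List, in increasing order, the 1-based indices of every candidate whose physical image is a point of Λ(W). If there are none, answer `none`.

τ' = (1−√5)/2 ≈ -0.61803.
candidate 1: (m,n)=(9,14) → π∥ = 9+14·τ ≈ 31.65248, π⊥ = 9+14·τ' ≈ 0.34752 ∈ [-0.4, 1.2) ⇒ IN Λ
candidate 2: (m,n)=(1,4) → π∥ = 1+4·τ ≈ 7.47214, π⊥ = 1+4·τ' ≈ -1.47214 ∉ [-0.4, 1.2) ⇒ out
candidate 3: (m,n)=(10,14) → π∥ = 10+14·τ ≈ 32.65248, π⊥ = 10+14·τ' ≈ 1.34752 ∉ [-0.4, 1.2) ⇒ out
candidate 4: (m,n)=(8,12) → π∥ = 8+12·τ ≈ 27.41641, π⊥ = 8+12·τ' ≈ 0.58359 ∈ [-0.4, 1.2) ⇒ IN Λ
candidate 5: (m,n)=(-11,-20) → π∥ = -11-20·τ ≈ -43.36068, π⊥ = -11-20·τ' ≈ 1.36068 ∉ [-0.4, 1.2) ⇒ out
candidate 6: (m,n)=(1,1) → π∥ = 1+1·τ ≈ 2.61803, π⊥ = 1+1·τ' ≈ 0.38197 ∈ [-0.4, 1.2) ⇒ IN Λ
candidate 7: (m,n)=(-4,-6) → π∥ = -4-6·τ ≈ -13.70820, π⊥ = -4-6·τ' ≈ -0.29180 ∈ [-0.4, 1.2) ⇒ IN Λ
candidate 8: (m,n)=(0,-1) → π∥ = 0-1·τ ≈ -1.61803, π⊥ = 0-1·τ' ≈ 0.61803 ∈ [-0.4, 1.2) ⇒ IN Λ

1, 4, 6, 7, 8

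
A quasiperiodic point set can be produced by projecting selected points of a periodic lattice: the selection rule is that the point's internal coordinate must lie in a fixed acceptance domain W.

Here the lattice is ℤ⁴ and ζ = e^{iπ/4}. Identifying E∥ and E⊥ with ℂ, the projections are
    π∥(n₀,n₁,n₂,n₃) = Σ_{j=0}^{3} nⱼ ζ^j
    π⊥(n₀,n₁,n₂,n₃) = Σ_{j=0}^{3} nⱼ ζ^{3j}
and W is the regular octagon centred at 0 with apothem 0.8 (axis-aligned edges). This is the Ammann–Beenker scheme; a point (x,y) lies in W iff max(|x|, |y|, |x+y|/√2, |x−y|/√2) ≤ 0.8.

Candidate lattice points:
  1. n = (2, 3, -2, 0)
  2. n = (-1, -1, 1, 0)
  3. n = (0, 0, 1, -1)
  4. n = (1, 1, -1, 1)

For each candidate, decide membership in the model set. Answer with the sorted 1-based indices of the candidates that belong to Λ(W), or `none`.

With ζ = e^{iπ/4} the internal vectors are ζ^0,ζ^3,ζ^6,ζ^9.
#1 (2, 3, -2, 0): internal (-0.12132, 4.12132); octagon support 4.12132 vs apothem 0.8 → ∉ W
#2 (-1, -1, 1, 0): internal (-0.29289, -1.70711); octagon support 1.70711 vs apothem 0.8 → ∉ W
#3 (0, 0, 1, -1): internal (-0.70711, -1.70711); octagon support 1.70711 vs apothem 0.8 → ∉ W
#4 (1, 1, -1, 1): internal (1.00000, 2.41421); octagon support 2.41421 vs apothem 0.8 → ∉ W

none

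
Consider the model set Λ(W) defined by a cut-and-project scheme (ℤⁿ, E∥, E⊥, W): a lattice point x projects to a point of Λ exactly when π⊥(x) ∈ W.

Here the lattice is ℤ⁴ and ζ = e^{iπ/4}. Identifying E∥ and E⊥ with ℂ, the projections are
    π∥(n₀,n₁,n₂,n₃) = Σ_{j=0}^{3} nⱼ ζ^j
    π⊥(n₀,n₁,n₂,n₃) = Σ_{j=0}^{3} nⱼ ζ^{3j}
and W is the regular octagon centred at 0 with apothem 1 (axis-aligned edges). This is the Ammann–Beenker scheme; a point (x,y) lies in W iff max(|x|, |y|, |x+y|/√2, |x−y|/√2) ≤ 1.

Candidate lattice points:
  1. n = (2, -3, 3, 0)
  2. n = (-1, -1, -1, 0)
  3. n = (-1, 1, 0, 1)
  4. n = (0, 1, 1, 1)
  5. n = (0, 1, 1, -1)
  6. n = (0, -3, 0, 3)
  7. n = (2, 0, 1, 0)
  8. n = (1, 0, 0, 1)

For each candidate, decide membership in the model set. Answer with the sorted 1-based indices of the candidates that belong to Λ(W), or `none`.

2, 4

Internal map: ζ^{3j} for j=0..3 gives (1,0), (−√2/2,√2/2), (0,−1), (√2/2,√2/2).
candidate 1: n = (2, -3, 3, 0) → π⊥ ≈ (+4.1213, -5.1213); max(|x|,|y|,|x±y|/√2) = 6.5355 > 1 ⇒ ∉ W
candidate 2: n = (-1, -1, -1, 0) → π⊥ ≈ (-0.2929, +0.2929); max(|x|,|y|,|x±y|/√2) = 0.4142 ≤ 1 ⇒ ∈ W
candidate 3: n = (-1, 1, 0, 1) → π⊥ ≈ (-1.0000, +1.4142); max(|x|,|y|,|x±y|/√2) = 1.7071 > 1 ⇒ ∉ W
candidate 4: n = (0, 1, 1, 1) → π⊥ ≈ (+0.0000, +0.4142); max(|x|,|y|,|x±y|/√2) = 0.4142 ≤ 1 ⇒ ∈ W
candidate 5: n = (0, 1, 1, -1) → π⊥ ≈ (-1.4142, -1.0000); max(|x|,|y|,|x±y|/√2) = 1.7071 > 1 ⇒ ∉ W
candidate 6: n = (0, -3, 0, 3) → π⊥ ≈ (+4.2426, +0.0000); max(|x|,|y|,|x±y|/√2) = 4.2426 > 1 ⇒ ∉ W
candidate 7: n = (2, 0, 1, 0) → π⊥ ≈ (+2.0000, -1.0000); max(|x|,|y|,|x±y|/√2) = 2.1213 > 1 ⇒ ∉ W
candidate 8: n = (1, 0, 0, 1) → π⊥ ≈ (+1.7071, +0.7071); max(|x|,|y|,|x±y|/√2) = 1.7071 > 1 ⇒ ∉ W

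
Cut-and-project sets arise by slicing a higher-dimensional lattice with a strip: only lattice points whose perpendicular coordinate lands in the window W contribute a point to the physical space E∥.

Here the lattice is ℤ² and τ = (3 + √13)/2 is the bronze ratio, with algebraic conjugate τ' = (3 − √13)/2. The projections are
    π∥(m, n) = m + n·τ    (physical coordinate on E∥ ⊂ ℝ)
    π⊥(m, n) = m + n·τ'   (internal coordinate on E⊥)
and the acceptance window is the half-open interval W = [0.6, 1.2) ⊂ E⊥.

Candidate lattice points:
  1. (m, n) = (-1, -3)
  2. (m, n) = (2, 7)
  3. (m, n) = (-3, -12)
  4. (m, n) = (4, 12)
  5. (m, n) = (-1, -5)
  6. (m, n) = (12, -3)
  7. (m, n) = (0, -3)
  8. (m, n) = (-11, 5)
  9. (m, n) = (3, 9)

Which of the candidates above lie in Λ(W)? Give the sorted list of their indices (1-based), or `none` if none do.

τ' = (3−√13)/2 ≈ -0.302776.
[1] lift (-1,-3): star map gives -0.091673; window check 0.6 ≤ -0.091673 < 1.2 is false → out
[2] lift (2,7): star map gives -0.119429; window check 0.6 ≤ -0.119429 < 1.2 is false → out
[3] lift (-3,-12): star map gives 0.633308; window check 0.6 ≤ 0.633308 < 1.2 is true → IN Λ
[4] lift (4,12): star map gives 0.366692; window check 0.6 ≤ 0.366692 < 1.2 is false → out
[5] lift (-1,-5): star map gives 0.513878; window check 0.6 ≤ 0.513878 < 1.2 is false → out
[6] lift (12,-3): star map gives 12.908327; window check 0.6 ≤ 12.908327 < 1.2 is false → out
[7] lift (0,-3): star map gives 0.908327; window check 0.6 ≤ 0.908327 < 1.2 is true → IN Λ
[8] lift (-11,5): star map gives -12.513878; window check 0.6 ≤ -12.513878 < 1.2 is false → out
[9] lift (3,9): star map gives 0.275019; window check 0.6 ≤ 0.275019 < 1.2 is false → out

3, 7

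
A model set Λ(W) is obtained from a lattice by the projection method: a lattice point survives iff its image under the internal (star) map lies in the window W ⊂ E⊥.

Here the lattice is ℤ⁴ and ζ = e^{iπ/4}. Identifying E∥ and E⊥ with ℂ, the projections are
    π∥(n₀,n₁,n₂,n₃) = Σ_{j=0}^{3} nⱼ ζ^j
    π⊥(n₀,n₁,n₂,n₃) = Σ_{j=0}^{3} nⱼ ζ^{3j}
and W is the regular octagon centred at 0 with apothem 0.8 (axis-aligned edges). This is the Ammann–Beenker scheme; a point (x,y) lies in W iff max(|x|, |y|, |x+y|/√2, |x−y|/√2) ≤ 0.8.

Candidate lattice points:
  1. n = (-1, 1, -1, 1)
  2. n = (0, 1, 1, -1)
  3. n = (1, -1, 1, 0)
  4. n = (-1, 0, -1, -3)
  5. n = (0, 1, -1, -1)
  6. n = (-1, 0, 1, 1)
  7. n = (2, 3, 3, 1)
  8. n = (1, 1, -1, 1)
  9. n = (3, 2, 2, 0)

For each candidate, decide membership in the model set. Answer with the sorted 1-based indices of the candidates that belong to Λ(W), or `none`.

π⊥(n) = n₀ + n₁ζ³ + n₂ζ⁶ + n₃ζ⁹ where ζ = e^{iπ/4}.
candidate 1: n = (-1, 1, -1, 1) → π⊥ ≈ (-1.000000, +2.414214); max(|x|,|y|,|x±y|/√2) = 2.414214 > 0.8 ⇒ ∉ W
candidate 2: n = (0, 1, 1, -1) → π⊥ ≈ (-1.414214, -1.000000); max(|x|,|y|,|x±y|/√2) = 1.707107 > 0.8 ⇒ ∉ W
candidate 3: n = (1, -1, 1, 0) → π⊥ ≈ (+1.707107, -1.707107); max(|x|,|y|,|x±y|/√2) = 2.414214 > 0.8 ⇒ ∉ W
candidate 4: n = (-1, 0, -1, -3) → π⊥ ≈ (-3.121320, -1.121320); max(|x|,|y|,|x±y|/√2) = 3.121320 > 0.8 ⇒ ∉ W
candidate 5: n = (0, 1, -1, -1) → π⊥ ≈ (-1.414214, +1.000000); max(|x|,|y|,|x±y|/√2) = 1.707107 > 0.8 ⇒ ∉ W
candidate 6: n = (-1, 0, 1, 1) → π⊥ ≈ (-0.292893, -0.292893); max(|x|,|y|,|x±y|/√2) = 0.414214 ≤ 0.8 ⇒ ∈ W
candidate 7: n = (2, 3, 3, 1) → π⊥ ≈ (+0.585786, -0.171573); max(|x|,|y|,|x±y|/√2) = 0.585786 ≤ 0.8 ⇒ ∈ W
candidate 8: n = (1, 1, -1, 1) → π⊥ ≈ (+1.000000, +2.414214); max(|x|,|y|,|x±y|/√2) = 2.414214 > 0.8 ⇒ ∉ W
candidate 9: n = (3, 2, 2, 0) → π⊥ ≈ (+1.585786, -0.585786); max(|x|,|y|,|x±y|/√2) = 1.585786 > 0.8 ⇒ ∉ W

6, 7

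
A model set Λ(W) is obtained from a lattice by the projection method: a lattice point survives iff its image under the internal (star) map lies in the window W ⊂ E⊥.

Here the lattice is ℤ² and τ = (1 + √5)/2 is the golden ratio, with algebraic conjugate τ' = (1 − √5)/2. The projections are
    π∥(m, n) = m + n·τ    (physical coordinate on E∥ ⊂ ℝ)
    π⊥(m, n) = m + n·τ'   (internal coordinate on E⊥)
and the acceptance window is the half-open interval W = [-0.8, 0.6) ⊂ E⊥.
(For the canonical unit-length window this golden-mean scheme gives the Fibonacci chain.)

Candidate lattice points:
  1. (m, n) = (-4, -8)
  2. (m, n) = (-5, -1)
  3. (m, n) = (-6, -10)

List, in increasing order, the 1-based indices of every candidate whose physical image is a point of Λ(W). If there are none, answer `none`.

3

τ' = (1−√5)/2 ≈ -0.618034.
candidate 1: (m,n)=(-4,-8) → π∥ = -4-8·τ ≈ -16.944272, π⊥ = -4-8·τ' ≈ 0.944272 ∉ [-0.8, 0.6) ⇒ out
candidate 2: (m,n)=(-5,-1) → π∥ = -5-1·τ ≈ -6.618034, π⊥ = -5-1·τ' ≈ -4.381966 ∉ [-0.8, 0.6) ⇒ out
candidate 3: (m,n)=(-6,-10) → π∥ = -6-10·τ ≈ -22.180340, π⊥ = -6-10·τ' ≈ 0.180340 ∈ [-0.8, 0.6) ⇒ IN Λ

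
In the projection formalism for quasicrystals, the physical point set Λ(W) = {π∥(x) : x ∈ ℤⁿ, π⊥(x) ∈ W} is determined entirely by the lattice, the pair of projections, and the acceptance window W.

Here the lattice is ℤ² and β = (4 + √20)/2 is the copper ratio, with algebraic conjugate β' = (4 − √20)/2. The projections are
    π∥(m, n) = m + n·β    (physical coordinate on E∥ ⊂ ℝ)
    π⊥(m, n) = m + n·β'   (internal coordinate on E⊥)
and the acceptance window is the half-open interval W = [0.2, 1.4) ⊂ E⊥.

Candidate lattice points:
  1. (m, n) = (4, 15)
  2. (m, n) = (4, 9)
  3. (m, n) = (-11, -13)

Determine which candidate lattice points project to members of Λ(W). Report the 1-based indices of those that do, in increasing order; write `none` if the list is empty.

Compute β' = (4−√20)/2 = -0.23607, so π⊥(m,n) = m -0.23607·n.
candidate 1: (m,n)=(4,15) → π∥ = 4+15·β ≈ 67.54102, π⊥ = 4+15·β' ≈ 0.45898 ∈ [0.2, 1.4) ⇒ IN Λ
candidate 2: (m,n)=(4,9) → π∥ = 4+9·β ≈ 42.12461, π⊥ = 4+9·β' ≈ 1.87539 ∉ [0.2, 1.4) ⇒ out
candidate 3: (m,n)=(-11,-13) → π∥ = -11-13·β ≈ -66.06888, π⊥ = -11-13·β' ≈ -7.93112 ∉ [0.2, 1.4) ⇒ out

1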